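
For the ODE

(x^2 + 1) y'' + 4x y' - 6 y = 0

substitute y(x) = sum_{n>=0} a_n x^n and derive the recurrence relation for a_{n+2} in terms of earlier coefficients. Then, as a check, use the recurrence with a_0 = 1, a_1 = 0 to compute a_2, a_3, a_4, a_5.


Substitute y = sum_n a_n x^n.
(1 + 1 x^2) y'' contributes (n+2)(n+1) a_{n+2} + n(n-1) a_n at x^n.
4 x y'(x) contributes 4 n a_n at x^n.
-6 y(x) contributes -6 a_n at x^n.
Matching x^n: (n+2)(n+1) a_{n+2} + (n(n-1) + 4 n - 6) a_n = 0.
Thus a_{n+2} = (-n(n-1) - 4 n + 6) / ((n+1)(n+2)) * a_n.

Check with a_0 = 1, a_1 = 0 (apply the recurrence for n = 0, 1, 2, 3): a_0 = 1, a_1 = 0, a_2 = 3, a_3 = 0, a_4 = -1, a_5 = 0.

a_(n+2) = (-n(n-1) - 4 n + 6) / ((n+1)(n+2)) * a_n; check: a_0 = 1, a_1 = 0, a_2 = 3, a_3 = 0, a_4 = -1, a_5 = 0


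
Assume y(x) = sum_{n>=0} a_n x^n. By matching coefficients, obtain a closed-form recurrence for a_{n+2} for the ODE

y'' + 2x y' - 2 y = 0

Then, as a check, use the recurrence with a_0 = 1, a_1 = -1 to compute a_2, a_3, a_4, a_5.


Substitute y = sum_n a_n x^n.
y''(x) has coefficient (n+2)(n+1) a_{n+2} at x^n;
2 x y'(x) has coefficient 2 n a_n at x^n (shift);
-2 y(x) has coefficient -2 a_n at x^n.
Matching x^n: (n+2)(n+1) a_{n+2} + (2n - 2) a_n = 0.
Thus a_{n+2} = (-2n + 2) / ((n+1)(n+2)) * a_n.

Check with a_0 = 1, a_1 = -1 (apply the recurrence for n = 0, 1, 2, 3): a_0 = 1, a_1 = -1, a_2 = 1, a_3 = 0, a_4 = -1/6, a_5 = 0.

a_(n+2) = (-2n + 2) / ((n+1)(n+2)) * a_n; check: a_0 = 1, a_1 = -1, a_2 = 1, a_3 = 0, a_4 = -1/6, a_5 = 0


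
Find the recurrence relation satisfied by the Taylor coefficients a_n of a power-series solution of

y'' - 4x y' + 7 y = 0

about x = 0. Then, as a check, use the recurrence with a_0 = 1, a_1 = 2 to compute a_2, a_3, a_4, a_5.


Substitute y = sum_n a_n x^n.
y''(x) has coefficient (n+2)(n+1) a_{n+2} at x^n;
-4 x y'(x) has coefficient -4 n a_n at x^n (shift);
7 y(x) has coefficient 7 a_n at x^n.
Matching x^n: (n+2)(n+1) a_{n+2} + (-4n + 7) a_n = 0.
Thus a_{n+2} = (4n - 7) / ((n+1)(n+2)) * a_n.

Check with a_0 = 1, a_1 = 2 (apply the recurrence for n = 0, 1, 2, 3): a_0 = 1, a_1 = 2, a_2 = -7/2, a_3 = -1, a_4 = -7/24, a_5 = -1/4.

a_(n+2) = (4n - 7) / ((n+1)(n+2)) * a_n; check: a_0 = 1, a_1 = 2, a_2 = -7/2, a_3 = -1, a_4 = -7/24, a_5 = -1/4


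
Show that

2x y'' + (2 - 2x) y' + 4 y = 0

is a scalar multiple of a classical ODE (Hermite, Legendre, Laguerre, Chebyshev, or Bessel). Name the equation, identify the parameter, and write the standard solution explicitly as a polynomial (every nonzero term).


All three coefficients share the factor 2; dividing through by 2 gives  x y'' + (1 - x) y' + 2 y = 0.
This matches the Laguerre equation x y'' + (1 - x) y' + n y = 0 with n = 2; the polynomial solution is L_2(x).
With y = sum_k a_k x^k, matching x^k gives (k+1)k a_{k+1} + (k+1) a_{k+1} - k a_k + n a_k = 0, i.e. (k+1)^2 a_{k+1} = (k - n) a_k = (k - 2) a_k. The right side vanishes at k = 2, so the series terminates at degree 2.
Standard normalization L_n(0) = 1 gives a_0 = 1. Work upward with a_{k+1} = (k - 2) a_k / (k+1)^2:
  a_1 = (0 - 2)(1) / 1^2 = -2/1 = -2
  a_2 = (1 - 2)(-2) / 2^2 = 2/4 = 1/2
Hence L_2(x) = x^2/2 - 2 x + 1.

L_2(x); series = x^2/2 - 2 x + 1


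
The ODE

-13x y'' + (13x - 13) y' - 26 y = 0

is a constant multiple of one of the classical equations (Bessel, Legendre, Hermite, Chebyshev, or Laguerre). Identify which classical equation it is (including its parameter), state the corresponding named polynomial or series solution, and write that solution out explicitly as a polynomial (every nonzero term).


All three coefficients share the factor -13; dividing through by -13 gives  x y'' + (1 - x) y' + 2 y = 0.
This matches the Laguerre equation x y'' + (1 - x) y' + n y = 0 with n = 2; the polynomial solution is L_2(x).
With y = sum_k a_k x^k, matching x^k gives (k+1)k a_{k+1} + (k+1) a_{k+1} - k a_k + n a_k = 0, i.e. (k+1)^2 a_{k+1} = (k - n) a_k = (k - 2) a_k. The right side vanishes at k = 2, so the series terminates at degree 2.
Standard normalization L_n(0) = 1 gives a_0 = 1. Work upward with a_{k+1} = (k - 2) a_k / (k+1)^2:
  a_1 = (0 - 2)(1) / 1^2 = -2/1 = -2
  a_2 = (1 - 2)(-2) / 2^2 = 2/4 = 1/2
Hence L_2(x) = x^2/2 - 2 x + 1.

L_2(x); series = x^2/2 - 2 x + 1


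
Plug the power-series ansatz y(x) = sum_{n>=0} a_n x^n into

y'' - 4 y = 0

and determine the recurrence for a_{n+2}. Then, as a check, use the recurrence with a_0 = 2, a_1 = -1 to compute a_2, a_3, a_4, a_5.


Substitute y = sum_n a_n x^n into y'' + (const) y = 0.
y''(x) = sum_{n>=0} (n+2)(n+1) a_{n+2} x^n.
The ODE becomes sum_n [(n+2)(n+1) a_{n+2} - 4 a_n] x^n = 0.
Setting each coefficient to zero gives the recurrence:
  (n+2)(n+1) a_{n+2} - 4 a_n = 0,
  a_{n+2} = 4 / ((n+1)(n+2)) a_n.

Check with a_0 = 2, a_1 = -1 (apply the recurrence for n = 0, 1, 2, 3): a_0 = 2, a_1 = -1, a_2 = 4, a_3 = -2/3, a_4 = 4/3, a_5 = -2/15.

a_{n+2} = 4/((n+1)(n+2)) * a_n; check: a_0 = 2, a_1 = -1, a_2 = 4, a_3 = -2/3, a_4 = 4/3, a_5 = -2/15


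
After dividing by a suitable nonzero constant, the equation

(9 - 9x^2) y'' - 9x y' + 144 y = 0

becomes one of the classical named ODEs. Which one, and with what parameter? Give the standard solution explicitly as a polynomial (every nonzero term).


All three coefficients share the factor 9; dividing through by 9 gives  (1 - x^2) y'' - x y' + 16 y = 0.
This matches the Chebyshev equation (1 - x^2) y'' - x y' + n^2 y = 0 (note the -x y' term, not -2x y') with n^2 = 16, so n = 4; the polynomial solution is T_4(x).
With y = sum_k a_k x^k, matching x^k gives (k+2)(k+1) a_{k+2} = (k^2 - n^2) a_k = (k - 4)(k + 4) a_k. The right side vanishes at k = 4, so the series with the parity of 4 terminates at degree 4.
Standard normalization: leading coefficient of T_n is 2^(n-1), so a_4 = 2^3 = 8. Work downward with a_k = (k+1)(k+2) a_{k+2} / ((k - 4)(k + 4)):
  a_2 = (3)(4)(8) / ((2 - 4)(2 + 4)) = 96/(-12) = -8
  a_0 = (1)(2)(-8) / ((0 - 4)(0 + 4)) = -16/(-16) = 1
Hence T_4(x) = 8 x^4 - 8 x^2 + 1.

T_4(x); series = 8 x^4 - 8 x^2 + 1


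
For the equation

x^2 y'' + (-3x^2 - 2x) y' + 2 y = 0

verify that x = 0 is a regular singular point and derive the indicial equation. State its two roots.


Divide by x^2 to reach normal form y'' + P_1(x) y' + P_2(x) y = 0 with P_1(x) = -3 - 2/x and P_2(x) = 2/x^2.
x = 0 is a singular point because the y'-coefficient -3 - 2/x has a pole at x = 0 and the y-coefficient 2/x^2 has a pole at x = 0.
It is a regular singular point because x P_1(x) = p(x) = -3x - 2 and x^2 P_2(x) = q(x) = 2 are polynomials, hence analytic at x = 0.
p(0) = -2,  q(0) = 2.
Indicial equation: r(r-1) + p(0) r + q(0) = 0, i.e. r^2 + (p(0) - 1) r + q(0) = 0, i.e. r^2 - 3 r + 2 = 0.
Discriminant: (-3)^2 - 4(2) = 1, so r = (3 ± 1)/2.
Solving: r_1 = 2, r_2 = 1.

indicial: r^2 - 3 r + 2 = 0; roots r_1 = 2, r_2 = 1


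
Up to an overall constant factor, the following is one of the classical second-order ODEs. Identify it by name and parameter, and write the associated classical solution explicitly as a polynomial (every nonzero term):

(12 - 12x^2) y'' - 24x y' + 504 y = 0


All three coefficients share the factor 12; dividing through by 12 gives  (1 - x^2) y'' - 2x y' + 42 y = 0.
This matches the Legendre equation (1 - x^2) y'' - 2x y' + n(n+1) y = 0 (note the -2x y' term) with n(n+1) = 42, so n = 6; the polynomial solution is P_6(x).
With y = sum_k a_k x^k, matching x^k gives (k+2)(k+1) a_{k+2} = [k(k+1) - n(n+1)] a_k = (k - 6)(k + 7) a_k. The right side vanishes at k = 6, so the series with the parity of 6 terminates at degree 6.
Standard normalization (P_n(1) = 1): leading coefficient (2n)!/(2^n (n!)^2) = 479001600/(64*518400) = 231/16, so a_6 = 231/16. Work downward with a_k = (k+1)(k+2) a_{k+2} / ((k - 6)(k + 7)):
  a_4 = (5)(6)(231/16) / ((4 - 6)(4 + 7)) = (3465/8)/(-22) = -315/16
  a_2 = (3)(4)(-315/16) / ((2 - 6)(2 + 7)) = (-945/4)/(-36) = 105/16
  a_0 = (1)(2)(105/16) / ((0 - 6)(0 + 7)) = (105/8)/(-42) = -5/16
Hence P_6(x) = 231 x^6/16 - 315 x^4/16 + 105 x^2/16 - 5/16.

P_6(x); series = 231 x^6/16 - 315 x^4/16 + 105 x^2/16 - 5/16


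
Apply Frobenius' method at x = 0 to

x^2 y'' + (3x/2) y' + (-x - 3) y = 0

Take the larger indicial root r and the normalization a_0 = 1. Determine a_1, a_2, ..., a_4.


Write in Frobenius form y'' + (p(x)/x) y' + (q(x)/x^2) y = 0:
  p(x) = 3/2,  q(x) = -x - 3.
Indicial equation: r(r-1) + (3/2) r + (-3) = 0 -> roots r_1 = 3/2, r_2 = -2.
Take r = r_1 = 3/2. Let y(x) = x^r sum_{n>=0} a_n x^n with a_0 = 1.
Substitute y = x^r sum a_n x^n and match x^{r+n}. The recurrence is
  D(n) a_n - 1 a_{n-1} = 0,  where D(n) = (r+n)(r+n-1) + (3/2)(r+n) + (-3).
  a_n = 1 / D(n) * a_{n-1}.
Since the indicial polynomial factors as (r - r_1)(r - r_2), D(n) = (r_1 + n - r_1)(r_1 + n - r_2) = n(n + 7/2).
Evaluating step by step (a_0 = 1):
  n = 1: D(1) = 1(1 + 7/2) = 9/2; numerator = 1(1) = 1; a_1 = (1)/(9/2) = 2/9
  n = 2: D(2) = 2(2 + 7/2) = 11; numerator = 1(2/9) = 2/9; a_2 = (2/9)/(11) = 2/99
  n = 3: D(3) = 3(3 + 7/2) = 39/2; numerator = 1(2/99) = 2/99; a_3 = (2/99)/(39/2) = 4/3861
  n = 4: D(4) = 4(4 + 7/2) = 30; numerator = 1(4/3861) = 4/3861; a_4 = (4/3861)/(30) = 2/57915

r = 3/2; a_0 = 1; a_1 = 2/9; a_2 = 2/99; a_3 = 4/3861; a_4 = 2/57915


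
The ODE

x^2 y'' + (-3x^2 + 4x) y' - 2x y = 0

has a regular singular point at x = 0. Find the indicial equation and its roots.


Divide by x^2 to reach normal form y'' + P_1(x) y' + P_2(x) y = 0 with P_1(x) = -3 + 4/x and P_2(x) = -2/x.
x = 0 is a singular point because the y'-coefficient -3 + 4/x has a pole at x = 0 and the y-coefficient -2/x has a pole at x = 0.
It is a regular singular point because x P_1(x) = p(x) = 4 - 3x and x^2 P_2(x) = q(x) = -2x are polynomials, hence analytic at x = 0.
p(0) = 4,  q(0) = 0.
Indicial equation: r(r-1) + p(0) r + q(0) = 0, i.e. r^2 + (p(0) - 1) r + q(0) = 0, i.e. r^2 + 3 r = 0.
Discriminant: (3)^2 - 4(0) = 9, so r = (-3 ± 3)/2.
Solving: r_1 = 0, r_2 = -3.

indicial: r^2 + 3 r = 0; roots r_1 = 0, r_2 = -3


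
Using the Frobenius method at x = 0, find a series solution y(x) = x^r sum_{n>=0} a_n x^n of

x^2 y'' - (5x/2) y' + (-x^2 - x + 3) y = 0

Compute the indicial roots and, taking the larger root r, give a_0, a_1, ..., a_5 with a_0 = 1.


Write in Frobenius form y'' + (p(x)/x) y' + (q(x)/x^2) y = 0:
  p(x) = -5/2,  q(x) = -x^2 - x + 3.
Indicial equation: r(r-1) + (-5/2) r + (3) = 0 -> roots r_1 = 2, r_2 = 3/2.
Take r = r_1 = 2. Let y(x) = x^r sum_{n>=0} a_n x^n with a_0 = 1.
Substitute y = x^r sum a_n x^n and match x^{r+n}. The recurrence is
  D(n) a_n - 1 a_{n-1} - 1 a_{n-2} = 0,  where D(n) = (r+n)(r+n-1) + (-5/2)(r+n) + (3).
  a_n = [1 a_{n-1} + 1 a_{n-2}] / D(n).
Since the indicial polynomial factors as (r - r_1)(r - r_2), D(n) = (r_1 + n - r_1)(r_1 + n - r_2) = n(n + 1/2).
Evaluating step by step (a_0 = 1):
  n = 1: D(1) = 1(1 + 1/2) = 3/2; numerator = 1(1) = 1; a_1 = (1)/(3/2) = 2/3
  n = 2: D(2) = 2(2 + 1/2) = 5; numerator = 1(2/3) + 1(1) = 5/3; a_2 = (5/3)/(5) = 1/3
  n = 3: D(3) = 3(3 + 1/2) = 21/2; numerator = 1(1/3) + 1(2/3) = 1; a_3 = (1)/(21/2) = 2/21
  n = 4: D(4) = 4(4 + 1/2) = 18; numerator = 1(2/21) + 1(1/3) = 3/7; a_4 = (3/7)/(18) = 1/42
  n = 5: D(5) = 5(5 + 1/2) = 55/2; numerator = 1(1/42) + 1(2/21) = 5/42; a_5 = (5/42)/(55/2) = 1/231

r = 2; a_0 = 1; a_1 = 2/3; a_2 = 1/3; a_3 = 2/21; a_4 = 1/42; a_5 = 1/231


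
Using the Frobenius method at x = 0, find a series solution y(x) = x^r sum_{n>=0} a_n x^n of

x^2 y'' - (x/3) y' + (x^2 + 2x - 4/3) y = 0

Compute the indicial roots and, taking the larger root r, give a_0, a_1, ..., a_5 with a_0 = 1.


Write in Frobenius form y'' + (p(x)/x) y' + (q(x)/x^2) y = 0:
  p(x) = -1/3,  q(x) = x^2 + 2x - 4/3.
Indicial equation: r(r-1) + (-1/3) r + (-4/3) = 0 -> roots r_1 = 2, r_2 = -2/3.
Take r = r_1 = 2. Let y(x) = x^r sum_{n>=0} a_n x^n with a_0 = 1.
Substitute y = x^r sum a_n x^n and match x^{r+n}. The recurrence is
  D(n) a_n + 2 a_{n-1} + 1 a_{n-2} = 0,  where D(n) = (r+n)(r+n-1) + (-1/3)(r+n) + (-4/3).
  a_n = [-2 a_{n-1} - 1 a_{n-2}] / D(n).
Since the indicial polynomial factors as (r - r_1)(r - r_2), D(n) = (r_1 + n - r_1)(r_1 + n - r_2) = n(n + 8/3).
Evaluating step by step (a_0 = 1):
  n = 1: D(1) = 1(1 + 8/3) = 11/3; numerator = -2(1) = -2; a_1 = (-2)/(11/3) = -6/11
  n = 2: D(2) = 2(2 + 8/3) = 28/3; numerator = -2(-6/11) - 1(1) = 1/11; a_2 = (1/11)/(28/3) = 3/308
  n = 3: D(3) = 3(3 + 8/3) = 17; numerator = -2(3/308) - 1(-6/11) = 81/154; a_3 = (81/154)/(17) = 81/2618
  n = 4: D(4) = 4(4 + 8/3) = 80/3; numerator = -2(81/2618) - 1(3/308) = -375/5236; a_4 = (-375/5236)/(80/3) = -225/83776
  n = 5: D(5) = 5(5 + 8/3) = 115/3; numerator = -2(-225/83776) - 1(81/2618) = -9/352; a_5 = (-9/352)/(115/3) = -27/40480

r = 2; a_0 = 1; a_1 = -6/11; a_2 = 3/308; a_3 = 81/2618; a_4 = -225/83776; a_5 = -27/40480


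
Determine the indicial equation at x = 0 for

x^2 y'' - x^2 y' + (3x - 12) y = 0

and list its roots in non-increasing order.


Divide by x^2 to reach normal form y'' + P_1(x) y' + P_2(x) y = 0 with P_1(x) = -1 and P_2(x) = 3/x - 12/x^2.
x = 0 is a singular point because the y-coefficient 3/x - 12/x^2 has a pole at x = 0.
It is a regular singular point because x P_1(x) = p(x) = -x and x^2 P_2(x) = q(x) = 3x - 12 are polynomials, hence analytic at x = 0.
p(0) = 0,  q(0) = -12.
Indicial equation: r(r-1) + p(0) r + q(0) = 0, i.e. r^2 + (p(0) - 1) r + q(0) = 0, i.e. r^2 - 1 r - 12 = 0.
Discriminant: (-1)^2 - 4(-12) = 49, so r = (1 ± 7)/2.
Solving: r_1 = 4, r_2 = -3.

indicial: r^2 - 1 r - 12 = 0; roots r_1 = 4, r_2 = -3


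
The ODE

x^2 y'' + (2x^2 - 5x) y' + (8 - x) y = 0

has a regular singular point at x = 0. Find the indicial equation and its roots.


Divide by x^2 to reach normal form y'' + P_1(x) y' + P_2(x) y = 0 with P_1(x) = 2 - 5/x and P_2(x) = -1/x + 8/x^2.
x = 0 is a singular point because the y'-coefficient 2 - 5/x has a pole at x = 0 and the y-coefficient -1/x + 8/x^2 has a pole at x = 0.
It is a regular singular point because x P_1(x) = p(x) = 2x - 5 and x^2 P_2(x) = q(x) = 8 - x are polynomials, hence analytic at x = 0.
p(0) = -5,  q(0) = 8.
Indicial equation: r(r-1) + p(0) r + q(0) = 0, i.e. r^2 + (p(0) - 1) r + q(0) = 0, i.e. r^2 - 6 r + 8 = 0.
Discriminant: (-6)^2 - 4(8) = 4, so r = (6 ± 2)/2.
Solving: r_1 = 4, r_2 = 2.

indicial: r^2 - 6 r + 8 = 0; roots r_1 = 4, r_2 = 2


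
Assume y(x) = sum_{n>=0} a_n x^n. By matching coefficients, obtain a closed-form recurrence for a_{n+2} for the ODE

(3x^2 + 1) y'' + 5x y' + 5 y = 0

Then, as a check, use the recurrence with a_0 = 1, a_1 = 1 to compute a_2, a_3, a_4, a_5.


Substitute y = sum_n a_n x^n.
(1 + 3 x^2) y'' contributes (n+2)(n+1) a_{n+2} + 3 n(n-1) a_n at x^n.
5 x y'(x) contributes 5 n a_n at x^n.
5 y(x) contributes 5 a_n at x^n.
Matching x^n: (n+2)(n+1) a_{n+2} + (3 n(n-1) + 5 n + 5) a_n = 0.
Thus a_{n+2} = (-3 n(n-1) - 5 n - 5) / ((n+1)(n+2)) * a_n.

Check with a_0 = 1, a_1 = 1 (apply the recurrence for n = 0, 1, 2, 3): a_0 = 1, a_1 = 1, a_2 = -5/2, a_3 = -5/3, a_4 = 35/8, a_5 = 19/6.

a_(n+2) = (-3 n(n-1) - 5 n - 5) / ((n+1)(n+2)) * a_n; check: a_0 = 1, a_1 = 1, a_2 = -5/2, a_3 = -5/3, a_4 = 35/8, a_5 = 19/6


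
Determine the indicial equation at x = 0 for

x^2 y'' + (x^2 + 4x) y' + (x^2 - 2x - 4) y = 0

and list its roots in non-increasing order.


Divide by x^2 to reach normal form y'' + P_1(x) y' + P_2(x) y = 0 with P_1(x) = 1 + 4/x and P_2(x) = 1 - 2/x - 4/x^2.
x = 0 is a singular point because the y'-coefficient 1 + 4/x has a pole at x = 0 and the y-coefficient 1 - 2/x - 4/x^2 has a pole at x = 0.
It is a regular singular point because x P_1(x) = p(x) = x + 4 and x^2 P_2(x) = q(x) = x^2 - 2x - 4 are polynomials, hence analytic at x = 0.
p(0) = 4,  q(0) = -4.
Indicial equation: r(r-1) + p(0) r + q(0) = 0, i.e. r^2 + (p(0) - 1) r + q(0) = 0, i.e. r^2 + 3 r - 4 = 0.
Discriminant: (3)^2 - 4(-4) = 25, so r = (-3 ± 5)/2.
Solving: r_1 = 1, r_2 = -4.

indicial: r^2 + 3 r - 4 = 0; roots r_1 = 1, r_2 = -4


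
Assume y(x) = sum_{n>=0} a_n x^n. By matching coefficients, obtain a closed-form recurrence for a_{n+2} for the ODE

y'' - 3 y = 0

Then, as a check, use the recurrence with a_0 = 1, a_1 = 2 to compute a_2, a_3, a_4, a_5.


Substitute y = sum_n a_n x^n into y'' + (const) y = 0.
y''(x) = sum_{n>=0} (n+2)(n+1) a_{n+2} x^n.
The ODE becomes sum_n [(n+2)(n+1) a_{n+2} - 3 a_n] x^n = 0.
Setting each coefficient to zero gives the recurrence:
  (n+2)(n+1) a_{n+2} - 3 a_n = 0,
  a_{n+2} = 3 / ((n+1)(n+2)) a_n.

Check with a_0 = 1, a_1 = 2 (apply the recurrence for n = 0, 1, 2, 3): a_0 = 1, a_1 = 2, a_2 = 3/2, a_3 = 1, a_4 = 3/8, a_5 = 3/20.

a_{n+2} = 3/((n+1)(n+2)) * a_n; check: a_0 = 1, a_1 = 2, a_2 = 3/2, a_3 = 1, a_4 = 3/8, a_5 = 3/20


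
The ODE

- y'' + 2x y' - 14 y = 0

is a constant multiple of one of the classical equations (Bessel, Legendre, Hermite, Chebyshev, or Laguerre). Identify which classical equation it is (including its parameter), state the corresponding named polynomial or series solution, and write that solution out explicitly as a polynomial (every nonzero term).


All three coefficients share the factor -1; dividing through by -1 gives  y'' - 2x y' + 14 y = 0.
This matches the Hermite equation y'' - 2x y' + 2n y = 0 with 2n = 14, so n = 7; the polynomial solution is H_7(x).
With y = sum_k a_k x^k, matching x^k gives (k+2)(k+1) a_{k+2} = 2(k - n) a_k = 2(k - 7) a_k. The right side vanishes at k = 7, so the series with the parity of 7 terminates at degree 7.
Standard normalization: leading coefficient of H_n is 2^n, so a_7 = 2^7 = 128. Work downward with a_k = (k+1)(k+2) a_{k+2} / (2(k - n)):
  a_5 = (6)(7)(128) / (2(5 - 7)) = 5376/(-4) = -1344
  a_3 = (4)(5)(-1344) / (2(3 - 7)) = -26880/(-8) = 3360
  a_1 = (2)(3)(3360) / (2(1 - 7)) = 20160/(-12) = -1680
Hence H_7(x) = 128 x^7 - 1344 x^5 + 3360 x^3 - 1680 x.

H_7(x); series = 128 x^7 - 1344 x^5 + 3360 x^3 - 1680 x


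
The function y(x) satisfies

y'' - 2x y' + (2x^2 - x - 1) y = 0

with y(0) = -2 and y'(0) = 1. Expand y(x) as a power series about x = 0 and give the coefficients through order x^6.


Ansatz: y(x) = sum_{n>=0} a_n x^n, so y'(x) = sum_{n>=1} n a_n x^(n-1) and y''(x) = sum_{n>=2} n(n-1) a_n x^(n-2).
Substitute into P(x) y'' + Q(x) y' + R(x) y = 0 with P(x) = 1, Q(x) = -2x, R(x) = 2x^2 - x - 1, and match powers of x.
Initial conditions: a_0 = -2, a_1 = 1.
Setting the coefficient of each power of x to zero and solving order by order (substituting the coefficients already found):
  x^0: 2 a_2 - a_0 = 0  ->  2 a_2 = a_0 = -2  ->  a_2 = -1
  x^1: 6 a_3 - 3 a_1 - a_0 = 0  ->  6 a_3 = 3 a_1 + a_0 = 1  ->  a_3 = 1/6
  x^2: 12 a_4 - 5 a_2 - a_1 + 2 a_0 = 0  ->  12 a_4 = 5 a_2 + a_1 - 2 a_0 = 0  ->  a_4 = 0
  x^3: 20 a_5 - 7 a_3 - a_2 + 2 a_1 = 0  ->  20 a_5 = 7 a_3 + a_2 - 2 a_1 = -11/6  ->  a_5 = -11/120
  x^4: 30 a_6 - 9 a_4 - a_3 + 2 a_2 = 0  ->  30 a_6 = 9 a_4 + a_3 - 2 a_2 = 13/6  ->  a_6 = 13/180
Truncated series: y(x) = -2 + x - x^2 + (1/6) x^3 - (11/120) x^5 + (13/180) x^6 + O(x^7).

a_0 = -2; a_1 = 1; a_2 = -1; a_3 = 1/6; a_4 = 0; a_5 = -11/120; a_6 = 13/180


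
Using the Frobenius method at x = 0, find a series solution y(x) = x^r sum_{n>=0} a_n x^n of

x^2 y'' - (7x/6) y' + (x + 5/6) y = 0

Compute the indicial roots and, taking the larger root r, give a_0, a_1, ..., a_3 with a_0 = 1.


Write in Frobenius form y'' + (p(x)/x) y' + (q(x)/x^2) y = 0:
  p(x) = -7/6,  q(x) = x + 5/6.
Indicial equation: r(r-1) + (-7/6) r + (5/6) = 0 -> roots r_1 = 5/3, r_2 = 1/2.
Take r = r_1 = 5/3. Let y(x) = x^r sum_{n>=0} a_n x^n with a_0 = 1.
Substitute y = x^r sum a_n x^n and match x^{r+n}. The recurrence is
  D(n) a_n + 1 a_{n-1} = 0,  where D(n) = (r+n)(r+n-1) + (-7/6)(r+n) + (5/6).
  a_n = -1 / D(n) * a_{n-1}.
Since the indicial polynomial factors as (r - r_1)(r - r_2), D(n) = (r_1 + n - r_1)(r_1 + n - r_2) = n(n + 7/6).
Evaluating step by step (a_0 = 1):
  n = 1: D(1) = 1(1 + 7/6) = 13/6; numerator = -1(1) = -1; a_1 = (-1)/(13/6) = -6/13
  n = 2: D(2) = 2(2 + 7/6) = 19/3; numerator = -1(-6/13) = 6/13; a_2 = (6/13)/(19/3) = 18/247
  n = 3: D(3) = 3(3 + 7/6) = 25/2; numerator = -1(18/247) = -18/247; a_3 = (-18/247)/(25/2) = -36/6175

r = 5/3; a_0 = 1; a_1 = -6/13; a_2 = 18/247; a_3 = -36/6175


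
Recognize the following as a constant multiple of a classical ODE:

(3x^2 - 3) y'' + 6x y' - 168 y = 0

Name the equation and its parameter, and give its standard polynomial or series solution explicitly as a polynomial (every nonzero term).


All three coefficients share the factor -3; dividing through by -3 gives  (1 - x^2) y'' - 2x y' + 56 y = 0.
This matches the Legendre equation (1 - x^2) y'' - 2x y' + n(n+1) y = 0 (note the -2x y' term) with n(n+1) = 56, so n = 7; the polynomial solution is P_7(x).
With y = sum_k a_k x^k, matching x^k gives (k+2)(k+1) a_{k+2} = [k(k+1) - n(n+1)] a_k = (k - 7)(k + 8) a_k. The right side vanishes at k = 7, so the series with the parity of 7 terminates at degree 7.
Standard normalization (P_n(1) = 1): leading coefficient (2n)!/(2^n (n!)^2) = 87178291200/(128*25401600) = 429/16, so a_7 = 429/16. Work downward with a_k = (k+1)(k+2) a_{k+2} / ((k - 7)(k + 8)):
  a_5 = (6)(7)(429/16) / ((5 - 7)(5 + 8)) = (9009/8)/(-26) = -693/16
  a_3 = (4)(5)(-693/16) / ((3 - 7)(3 + 8)) = (-3465/4)/(-44) = 315/16
  a_1 = (2)(3)(315/16) / ((1 - 7)(1 + 8)) = (945/8)/(-54) = -35/16
Hence P_7(x) = 429 x^7/16 - 693 x^5/16 + 315 x^3/16 - 35 x/16.

P_7(x); series = 429 x^7/16 - 693 x^5/16 + 315 x^3/16 - 35 x/16


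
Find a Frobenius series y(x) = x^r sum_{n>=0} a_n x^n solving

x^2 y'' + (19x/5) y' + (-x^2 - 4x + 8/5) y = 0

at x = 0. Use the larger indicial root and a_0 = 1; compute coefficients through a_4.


Write in Frobenius form y'' + (p(x)/x) y' + (q(x)/x^2) y = 0:
  p(x) = 19/5,  q(x) = -x^2 - 4x + 8/5.
Indicial equation: r(r-1) + (19/5) r + (8/5) = 0 -> roots r_1 = -4/5, r_2 = -2.
Take r = r_1 = -4/5. Let y(x) = x^r sum_{n>=0} a_n x^n with a_0 = 1.
Substitute y = x^r sum a_n x^n and match x^{r+n}. The recurrence is
  D(n) a_n - 4 a_{n-1} - 1 a_{n-2} = 0,  where D(n) = (r+n)(r+n-1) + (19/5)(r+n) + (8/5).
  a_n = [4 a_{n-1} + 1 a_{n-2}] / D(n).
Since the indicial polynomial factors as (r - r_1)(r - r_2), D(n) = (r_1 + n - r_1)(r_1 + n - r_2) = n(n + 6/5).
Evaluating step by step (a_0 = 1):
  n = 1: D(1) = 1(1 + 6/5) = 11/5; numerator = 4(1) = 4; a_1 = (4)/(11/5) = 20/11
  n = 2: D(2) = 2(2 + 6/5) = 32/5; numerator = 4(20/11) + 1(1) = 91/11; a_2 = (91/11)/(32/5) = 455/352
  n = 3: D(3) = 3(3 + 6/5) = 63/5; numerator = 4(455/352) + 1(20/11) = 615/88; a_3 = (615/88)/(63/5) = 1025/1848
  n = 4: D(4) = 4(4 + 6/5) = 104/5; numerator = 4(1025/1848) + 1(455/352) = 25955/7392; a_4 = (25955/7392)/(104/5) = 129775/768768

r = -4/5; a_0 = 1; a_1 = 20/11; a_2 = 455/352; a_3 = 1025/1848; a_4 = 129775/768768


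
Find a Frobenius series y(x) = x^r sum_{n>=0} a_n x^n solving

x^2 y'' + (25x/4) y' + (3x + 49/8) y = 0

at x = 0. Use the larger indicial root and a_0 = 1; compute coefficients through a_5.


Write in Frobenius form y'' + (p(x)/x) y' + (q(x)/x^2) y = 0:
  p(x) = 25/4,  q(x) = 3x + 49/8.
Indicial equation: r(r-1) + (25/4) r + (49/8) = 0 -> roots r_1 = -7/4, r_2 = -7/2.
Take r = r_1 = -7/4. Let y(x) = x^r sum_{n>=0} a_n x^n with a_0 = 1.
Substitute y = x^r sum a_n x^n and match x^{r+n}. The recurrence is
  D(n) a_n + 3 a_{n-1} = 0,  where D(n) = (r+n)(r+n-1) + (25/4)(r+n) + (49/8).
  a_n = -3 / D(n) * a_{n-1}.
Since the indicial polynomial factors as (r - r_1)(r - r_2), D(n) = (r_1 + n - r_1)(r_1 + n - r_2) = n(n + 7/4).
Evaluating step by step (a_0 = 1):
  n = 1: D(1) = 1(1 + 7/4) = 11/4; numerator = -3(1) = -3; a_1 = (-3)/(11/4) = -12/11
  n = 2: D(2) = 2(2 + 7/4) = 15/2; numerator = -3(-12/11) = 36/11; a_2 = (36/11)/(15/2) = 24/55
  n = 3: D(3) = 3(3 + 7/4) = 57/4; numerator = -3(24/55) = -72/55; a_3 = (-72/55)/(57/4) = -96/1045
  n = 4: D(4) = 4(4 + 7/4) = 23; numerator = -3(-96/1045) = 288/1045; a_4 = (288/1045)/(23) = 288/24035
  n = 5: D(5) = 5(5 + 7/4) = 135/4; numerator = -3(288/24035) = -864/24035; a_5 = (-864/24035)/(135/4) = -128/120175

r = -7/4; a_0 = 1; a_1 = -12/11; a_2 = 24/55; a_3 = -96/1045; a_4 = 288/24035; a_5 = -128/120175


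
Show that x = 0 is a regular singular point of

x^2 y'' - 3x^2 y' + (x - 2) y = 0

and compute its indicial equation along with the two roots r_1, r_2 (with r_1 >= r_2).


Divide by x^2 to reach normal form y'' + P_1(x) y' + P_2(x) y = 0 with P_1(x) = -3 and P_2(x) = 1/x - 2/x^2.
x = 0 is a singular point because the y-coefficient 1/x - 2/x^2 has a pole at x = 0.
It is a regular singular point because x P_1(x) = p(x) = -3x and x^2 P_2(x) = q(x) = x - 2 are polynomials, hence analytic at x = 0.
p(0) = 0,  q(0) = -2.
Indicial equation: r(r-1) + p(0) r + q(0) = 0, i.e. r^2 + (p(0) - 1) r + q(0) = 0, i.e. r^2 - 1 r - 2 = 0.
Discriminant: (-1)^2 - 4(-2) = 9, so r = (1 ± 3)/2.
Solving: r_1 = 2, r_2 = -1.

indicial: r^2 - 1 r - 2 = 0; roots r_1 = 2, r_2 = -1


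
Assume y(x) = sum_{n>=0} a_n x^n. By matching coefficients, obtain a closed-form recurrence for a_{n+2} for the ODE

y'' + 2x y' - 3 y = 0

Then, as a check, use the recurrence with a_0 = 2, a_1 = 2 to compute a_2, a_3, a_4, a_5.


Substitute y = sum_n a_n x^n.
y''(x) has coefficient (n+2)(n+1) a_{n+2} at x^n;
2 x y'(x) has coefficient 2 n a_n at x^n (shift);
-3 y(x) has coefficient -3 a_n at x^n.
Matching x^n: (n+2)(n+1) a_{n+2} + (2n - 3) a_n = 0.
Thus a_{n+2} = (-2n + 3) / ((n+1)(n+2)) * a_n.

Check with a_0 = 2, a_1 = 2 (apply the recurrence for n = 0, 1, 2, 3): a_0 = 2, a_1 = 2, a_2 = 3, a_3 = 1/3, a_4 = -1/4, a_5 = -1/20.

a_(n+2) = (-2n + 3) / ((n+1)(n+2)) * a_n; check: a_0 = 2, a_1 = 2, a_2 = 3, a_3 = 1/3, a_4 = -1/4, a_5 = -1/20


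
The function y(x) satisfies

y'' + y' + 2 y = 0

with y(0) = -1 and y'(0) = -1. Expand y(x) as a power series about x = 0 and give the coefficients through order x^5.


Ansatz: y(x) = sum_{n>=0} a_n x^n, so y'(x) = sum_{n>=1} n a_n x^(n-1) and y''(x) = sum_{n>=2} n(n-1) a_n x^(n-2).
Substitute into P(x) y'' + Q(x) y' + R(x) y = 0 with P(x) = 1, Q(x) = 1, R(x) = 2, and match powers of x.
Initial conditions: a_0 = -1, a_1 = -1.
Setting the coefficient of each power of x to zero and solving order by order (substituting the coefficients already found):
  x^0: 2 a_2 + a_1 + 2 a_0 = 0  ->  2 a_2 = -a_1 - 2 a_0 = 3  ->  a_2 = 3/2
  x^1: 6 a_3 + 2 a_2 + 2 a_1 = 0  ->  6 a_3 = -2 a_2 - 2 a_1 = -1  ->  a_3 = -1/6
  x^2: 12 a_4 + 3 a_3 + 2 a_2 = 0  ->  12 a_4 = -3 a_3 - 2 a_2 = -5/2  ->  a_4 = -5/24
  x^3: 20 a_5 + 4 a_4 + 2 a_3 = 0  ->  20 a_5 = -4 a_4 - 2 a_3 = 7/6  ->  a_5 = 7/120
Truncated series: y(x) = -1 - x + (3/2) x^2 - (1/6) x^3 - (5/24) x^4 + (7/120) x^5 + O(x^6).

a_0 = -1; a_1 = -1; a_2 = 3/2; a_3 = -1/6; a_4 = -5/24; a_5 = 7/120


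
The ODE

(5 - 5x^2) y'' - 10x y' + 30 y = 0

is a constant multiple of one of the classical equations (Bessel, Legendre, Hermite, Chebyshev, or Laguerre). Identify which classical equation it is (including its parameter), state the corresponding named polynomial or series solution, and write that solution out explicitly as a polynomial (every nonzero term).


All three coefficients share the factor 5; dividing through by 5 gives  (1 - x^2) y'' - 2x y' + 6 y = 0.
This matches the Legendre equation (1 - x^2) y'' - 2x y' + n(n+1) y = 0 (note the -2x y' term) with n(n+1) = 6, so n = 2; the polynomial solution is P_2(x).
With y = sum_k a_k x^k, matching x^k gives (k+2)(k+1) a_{k+2} = [k(k+1) - n(n+1)] a_k = (k - 2)(k + 3) a_k. The right side vanishes at k = 2, so the series with the parity of 2 terminates at degree 2.
Standard normalization (P_n(1) = 1): leading coefficient (2n)!/(2^n (n!)^2) = 24/(4*4) = 3/2, so a_2 = 3/2. Work downward with a_k = (k+1)(k+2) a_{k+2} / ((k - 2)(k + 3)):
  a_0 = (1)(2)(3/2) / ((0 - 2)(0 + 3)) = 3/(-6) = -1/2
Hence P_2(x) = 3 x^2/2 - 1/2.

P_2(x); series = 3 x^2/2 - 1/2


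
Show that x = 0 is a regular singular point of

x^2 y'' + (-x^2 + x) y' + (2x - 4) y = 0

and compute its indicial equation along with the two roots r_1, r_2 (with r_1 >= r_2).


Divide by x^2 to reach normal form y'' + P_1(x) y' + P_2(x) y = 0 with P_1(x) = -1 + 1/x and P_2(x) = 2/x - 4/x^2.
x = 0 is a singular point because the y'-coefficient -1 + 1/x has a pole at x = 0 and the y-coefficient 2/x - 4/x^2 has a pole at x = 0.
It is a regular singular point because x P_1(x) = p(x) = 1 - x and x^2 P_2(x) = q(x) = 2x - 4 are polynomials, hence analytic at x = 0.
p(0) = 1,  q(0) = -4.
Indicial equation: r(r-1) + p(0) r + q(0) = 0, i.e. r^2 + (p(0) - 1) r + q(0) = 0, i.e. r^2 - 4 = 0.
Discriminant: (0)^2 - 4(-4) = 16, so r = (0 ± 4)/2.
Solving: r_1 = 2, r_2 = -2.

indicial: r^2 - 4 = 0; roots r_1 = 2, r_2 = -2


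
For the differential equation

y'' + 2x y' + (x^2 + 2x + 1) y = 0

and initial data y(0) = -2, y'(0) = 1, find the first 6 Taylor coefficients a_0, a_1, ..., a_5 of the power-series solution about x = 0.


Ansatz: y(x) = sum_{n>=0} a_n x^n, so y'(x) = sum_{n>=1} n a_n x^(n-1) and y''(x) = sum_{n>=2} n(n-1) a_n x^(n-2).
Substitute into P(x) y'' + Q(x) y' + R(x) y = 0 with P(x) = 1, Q(x) = 2x, R(x) = x^2 + 2x + 1, and match powers of x.
Initial conditions: a_0 = -2, a_1 = 1.
Setting the coefficient of each power of x to zero and solving order by order (substituting the coefficients already found):
  x^0: 2 a_2 + a_0 = 0  ->  2 a_2 = -a_0 = 2  ->  a_2 = 1
  x^1: 6 a_3 + 3 a_1 + 2 a_0 = 0  ->  6 a_3 = -3 a_1 - 2 a_0 = 1  ->  a_3 = 1/6
  x^2: 12 a_4 + 5 a_2 + 2 a_1 + a_0 = 0  ->  12 a_4 = -5 a_2 - 2 a_1 - a_0 = -5  ->  a_4 = -5/12
  x^3: 20 a_5 + 7 a_3 + 2 a_2 + a_1 = 0  ->  20 a_5 = -7 a_3 - 2 a_2 - a_1 = -25/6  ->  a_5 = -5/24
Truncated series: y(x) = -2 + x + x^2 + (1/6) x^3 - (5/12) x^4 - (5/24) x^5 + O(x^6).

a_0 = -2; a_1 = 1; a_2 = 1; a_3 = 1/6; a_4 = -5/12; a_5 = -5/24


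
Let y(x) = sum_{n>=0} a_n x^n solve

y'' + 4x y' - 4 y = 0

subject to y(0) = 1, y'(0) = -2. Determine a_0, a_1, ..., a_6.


Ansatz: y(x) = sum_{n>=0} a_n x^n, so y'(x) = sum_{n>=1} n a_n x^(n-1) and y''(x) = sum_{n>=2} n(n-1) a_n x^(n-2).
Substitute into P(x) y'' + Q(x) y' + R(x) y = 0 with P(x) = 1, Q(x) = 4x, R(x) = -4, and match powers of x.
Initial conditions: a_0 = 1, a_1 = -2.
Setting the coefficient of each power of x to zero and solving order by order (substituting the coefficients already found):
  x^0: 2 a_2 - 4 a_0 = 0  ->  2 a_2 = 4 a_0 = 4  ->  a_2 = 2
  x^1: 6 a_3 = 0  ->  a_3 = 0
  x^2: 12 a_4 + 4 a_2 = 0  ->  12 a_4 = -4 a_2 = -8  ->  a_4 = -2/3
  x^3: 20 a_5 + 8 a_3 = 0  ->  20 a_5 = -8 a_3 = 0  ->  a_5 = 0
  x^4: 30 a_6 + 12 a_4 = 0  ->  30 a_6 = -12 a_4 = 8  ->  a_6 = 4/15
Truncated series: y(x) = 1 - 2 x + 2 x^2 - (2/3) x^4 + (4/15) x^6 + O(x^7).

a_0 = 1; a_1 = -2; a_2 = 2; a_3 = 0; a_4 = -2/3; a_5 = 0; a_6 = 4/15


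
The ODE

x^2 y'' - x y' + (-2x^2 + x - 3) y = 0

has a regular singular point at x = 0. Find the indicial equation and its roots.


Divide by x^2 to reach normal form y'' + P_1(x) y' + P_2(x) y = 0 with P_1(x) = -1/x and P_2(x) = -2 + 1/x - 3/x^2.
x = 0 is a singular point because the y'-coefficient -1/x has a pole at x = 0 and the y-coefficient -2 + 1/x - 3/x^2 has a pole at x = 0.
It is a regular singular point because x P_1(x) = p(x) = -1 and x^2 P_2(x) = q(x) = -2x^2 + x - 3 are polynomials, hence analytic at x = 0.
p(0) = -1,  q(0) = -3.
Indicial equation: r(r-1) + p(0) r + q(0) = 0, i.e. r^2 + (p(0) - 1) r + q(0) = 0, i.e. r^2 - 2 r - 3 = 0.
Discriminant: (-2)^2 - 4(-3) = 16, so r = (2 ± 4)/2.
Solving: r_1 = 3, r_2 = -1.

indicial: r^2 - 2 r - 3 = 0; roots r_1 = 3, r_2 = -1


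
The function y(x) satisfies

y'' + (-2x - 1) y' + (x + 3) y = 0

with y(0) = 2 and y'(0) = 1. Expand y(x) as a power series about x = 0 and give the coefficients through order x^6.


Ansatz: y(x) = sum_{n>=0} a_n x^n, so y'(x) = sum_{n>=1} n a_n x^(n-1) and y''(x) = sum_{n>=2} n(n-1) a_n x^(n-2).
Substitute into P(x) y'' + Q(x) y' + R(x) y = 0 with P(x) = 1, Q(x) = -2x - 1, R(x) = x + 3, and match powers of x.
Initial conditions: a_0 = 2, a_1 = 1.
Setting the coefficient of each power of x to zero and solving order by order (substituting the coefficients already found):
  x^0: 2 a_2 - a_1 + 3 a_0 = 0  ->  2 a_2 = a_1 - 3 a_0 = -5  ->  a_2 = -5/2
  x^1: 6 a_3 - 2 a_2 + a_1 + a_0 = 0  ->  6 a_3 = 2 a_2 - a_1 - a_0 = -8  ->  a_3 = -4/3
  x^2: 12 a_4 - 3 a_3 - a_2 + a_1 = 0  ->  12 a_4 = 3 a_3 + a_2 - a_1 = -15/2  ->  a_4 = -5/8
  x^3: 20 a_5 - 4 a_4 - 3 a_3 + a_2 = 0  ->  20 a_5 = 4 a_4 + 3 a_3 - a_2 = -4  ->  a_5 = -1/5
  x^4: 30 a_6 - 5 a_5 - 5 a_4 + a_3 = 0  ->  30 a_6 = 5 a_5 + 5 a_4 - a_3 = -67/24  ->  a_6 = -67/720
Truncated series: y(x) = 2 + x - (5/2) x^2 - (4/3) x^3 - (5/8) x^4 - (1/5) x^5 - (67/720) x^6 + O(x^7).

a_0 = 2; a_1 = 1; a_2 = -5/2; a_3 = -4/3; a_4 = -5/8; a_5 = -1/5; a_6 = -67/720


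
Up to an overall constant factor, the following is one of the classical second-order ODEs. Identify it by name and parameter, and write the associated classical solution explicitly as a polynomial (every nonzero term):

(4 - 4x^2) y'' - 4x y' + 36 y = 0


All three coefficients share the factor 4; dividing through by 4 gives  (1 - x^2) y'' - x y' + 9 y = 0.
This matches the Chebyshev equation (1 - x^2) y'' - x y' + n^2 y = 0 (note the -x y' term, not -2x y') with n^2 = 9, so n = 3; the polynomial solution is T_3(x).
With y = sum_k a_k x^k, matching x^k gives (k+2)(k+1) a_{k+2} = (k^2 - n^2) a_k = (k - 3)(k + 3) a_k. The right side vanishes at k = 3, so the series with the parity of 3 terminates at degree 3.
Standard normalization: leading coefficient of T_n is 2^(n-1), so a_3 = 2^2 = 4. Work downward with a_k = (k+1)(k+2) a_{k+2} / ((k - 3)(k + 3)):
  a_1 = (2)(3)(4) / ((1 - 3)(1 + 3)) = 24/(-8) = -3
Hence T_3(x) = 4 x^3 - 3 x.

T_3(x); series = 4 x^3 - 3 x


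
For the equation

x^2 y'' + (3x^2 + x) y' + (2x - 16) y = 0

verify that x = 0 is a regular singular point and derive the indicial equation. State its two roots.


Divide by x^2 to reach normal form y'' + P_1(x) y' + P_2(x) y = 0 with P_1(x) = 3 + 1/x and P_2(x) = 2/x - 16/x^2.
x = 0 is a singular point because the y'-coefficient 3 + 1/x has a pole at x = 0 and the y-coefficient 2/x - 16/x^2 has a pole at x = 0.
It is a regular singular point because x P_1(x) = p(x) = 3x + 1 and x^2 P_2(x) = q(x) = 2x - 16 are polynomials, hence analytic at x = 0.
p(0) = 1,  q(0) = -16.
Indicial equation: r(r-1) + p(0) r + q(0) = 0, i.e. r^2 + (p(0) - 1) r + q(0) = 0, i.e. r^2 - 16 = 0.
Discriminant: (0)^2 - 4(-16) = 64, so r = (0 ± 8)/2.
Solving: r_1 = 4, r_2 = -4.

indicial: r^2 - 16 = 0; roots r_1 = 4, r_2 = -4


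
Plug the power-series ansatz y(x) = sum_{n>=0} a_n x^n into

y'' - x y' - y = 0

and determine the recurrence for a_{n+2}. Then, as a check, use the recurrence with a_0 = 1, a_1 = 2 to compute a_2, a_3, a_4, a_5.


Substitute y = sum_n a_n x^n.
y''(x) has coefficient (n+2)(n+1) a_{n+2} at x^n;
-x y'(x) has coefficient -n a_n at x^n (shift);
-y(x) has coefficient -1 a_n at x^n.
Matching x^n: (n+2)(n+1) a_{n+2} + (-n - 1) a_n = 0.
Thus a_{n+2} = (n + 1) / ((n+1)(n+2)) * a_n.

Check with a_0 = 1, a_1 = 2 (apply the recurrence for n = 0, 1, 2, 3): a_0 = 1, a_1 = 2, a_2 = 1/2, a_3 = 2/3, a_4 = 1/8, a_5 = 2/15.

a_(n+2) = (n + 1) / ((n+1)(n+2)) * a_n; check: a_0 = 1, a_1 = 2, a_2 = 1/2, a_3 = 2/3, a_4 = 1/8, a_5 = 2/15


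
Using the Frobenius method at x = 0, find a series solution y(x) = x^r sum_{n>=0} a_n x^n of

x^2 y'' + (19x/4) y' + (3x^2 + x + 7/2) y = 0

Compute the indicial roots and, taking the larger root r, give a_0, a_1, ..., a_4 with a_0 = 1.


Write in Frobenius form y'' + (p(x)/x) y' + (q(x)/x^2) y = 0:
  p(x) = 19/4,  q(x) = 3x^2 + x + 7/2.
Indicial equation: r(r-1) + (19/4) r + (7/2) = 0 -> roots r_1 = -7/4, r_2 = -2.
Take r = r_1 = -7/4. Let y(x) = x^r sum_{n>=0} a_n x^n with a_0 = 1.
Substitute y = x^r sum a_n x^n and match x^{r+n}. The recurrence is
  D(n) a_n + 1 a_{n-1} + 3 a_{n-2} = 0,  where D(n) = (r+n)(r+n-1) + (19/4)(r+n) + (7/2).
  a_n = [-1 a_{n-1} - 3 a_{n-2}] / D(n).
Since the indicial polynomial factors as (r - r_1)(r - r_2), D(n) = (r_1 + n - r_1)(r_1 + n - r_2) = n(n + 1/4).
Evaluating step by step (a_0 = 1):
  n = 1: D(1) = 1(1 + 1/4) = 5/4; numerator = -1(1) = -1; a_1 = (-1)/(5/4) = -4/5
  n = 2: D(2) = 2(2 + 1/4) = 9/2; numerator = -1(-4/5) - 3(1) = -11/5; a_2 = (-11/5)/(9/2) = -22/45
  n = 3: D(3) = 3(3 + 1/4) = 39/4; numerator = -1(-22/45) - 3(-4/5) = 26/9; a_3 = (26/9)/(39/4) = 8/27
  n = 4: D(4) = 4(4 + 1/4) = 17; numerator = -1(8/27) - 3(-22/45) = 158/135; a_4 = (158/135)/(17) = 158/2295

r = -7/4; a_0 = 1; a_1 = -4/5; a_2 = -22/45; a_3 = 8/27; a_4 = 158/2295


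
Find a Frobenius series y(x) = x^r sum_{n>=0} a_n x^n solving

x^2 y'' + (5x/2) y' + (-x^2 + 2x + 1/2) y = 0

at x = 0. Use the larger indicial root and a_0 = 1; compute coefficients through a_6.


Write in Frobenius form y'' + (p(x)/x) y' + (q(x)/x^2) y = 0:
  p(x) = 5/2,  q(x) = -x^2 + 2x + 1/2.
Indicial equation: r(r-1) + (5/2) r + (1/2) = 0 -> roots r_1 = -1/2, r_2 = -1.
Take r = r_1 = -1/2. Let y(x) = x^r sum_{n>=0} a_n x^n with a_0 = 1.
Substitute y = x^r sum a_n x^n and match x^{r+n}. The recurrence is
  D(n) a_n + 2 a_{n-1} - 1 a_{n-2} = 0,  where D(n) = (r+n)(r+n-1) + (5/2)(r+n) + (1/2).
  a_n = [-2 a_{n-1} + 1 a_{n-2}] / D(n).
Since the indicial polynomial factors as (r - r_1)(r - r_2), D(n) = (r_1 + n - r_1)(r_1 + n - r_2) = n(n + 1/2).
Evaluating step by step (a_0 = 1):
  n = 1: D(1) = 1(1 + 1/2) = 3/2; numerator = -2(1) = -2; a_1 = (-2)/(3/2) = -4/3
  n = 2: D(2) = 2(2 + 1/2) = 5; numerator = -2(-4/3) + 1(1) = 11/3; a_2 = (11/3)/(5) = 11/15
  n = 3: D(3) = 3(3 + 1/2) = 21/2; numerator = -2(11/15) + 1(-4/3) = -14/5; a_3 = (-14/5)/(21/2) = -4/15
  n = 4: D(4) = 4(4 + 1/2) = 18; numerator = -2(-4/15) + 1(11/15) = 19/15; a_4 = (19/15)/(18) = 19/270
  n = 5: D(5) = 5(5 + 1/2) = 55/2; numerator = -2(19/270) + 1(-4/15) = -11/27; a_5 = (-11/27)/(55/2) = -2/135
  n = 6: D(6) = 6(6 + 1/2) = 39; numerator = -2(-2/135) + 1(19/270) = 1/10; a_6 = (1/10)/(39) = 1/390

r = -1/2; a_0 = 1; a_1 = -4/3; a_2 = 11/15; a_3 = -4/15; a_4 = 19/270; a_5 = -2/135; a_6 = 1/390


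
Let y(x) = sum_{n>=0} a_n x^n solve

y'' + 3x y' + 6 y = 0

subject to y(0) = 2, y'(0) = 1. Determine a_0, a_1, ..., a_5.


Ansatz: y(x) = sum_{n>=0} a_n x^n, so y'(x) = sum_{n>=1} n a_n x^(n-1) and y''(x) = sum_{n>=2} n(n-1) a_n x^(n-2).
Substitute into P(x) y'' + Q(x) y' + R(x) y = 0 with P(x) = 1, Q(x) = 3x, R(x) = 6, and match powers of x.
Initial conditions: a_0 = 2, a_1 = 1.
Setting the coefficient of each power of x to zero and solving order by order (substituting the coefficients already found):
  x^0: 2 a_2 + 6 a_0 = 0  ->  2 a_2 = -6 a_0 = -12  ->  a_2 = -6
  x^1: 6 a_3 + 9 a_1 = 0  ->  6 a_3 = -9 a_1 = -9  ->  a_3 = -3/2
  x^2: 12 a_4 + 12 a_2 = 0  ->  12 a_4 = -12 a_2 = 72  ->  a_4 = 6
  x^3: 20 a_5 + 15 a_3 = 0  ->  20 a_5 = -15 a_3 = 45/2  ->  a_5 = 9/8
Truncated series: y(x) = 2 + x - 6 x^2 - (3/2) x^3 + 6 x^4 + (9/8) x^5 + O(x^6).

a_0 = 2; a_1 = 1; a_2 = -6; a_3 = -3/2; a_4 = 6; a_5 = 9/8


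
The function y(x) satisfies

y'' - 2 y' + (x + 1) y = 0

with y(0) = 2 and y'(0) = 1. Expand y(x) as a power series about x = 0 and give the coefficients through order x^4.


Ansatz: y(x) = sum_{n>=0} a_n x^n, so y'(x) = sum_{n>=1} n a_n x^(n-1) and y''(x) = sum_{n>=2} n(n-1) a_n x^(n-2).
Substitute into P(x) y'' + Q(x) y' + R(x) y = 0 with P(x) = 1, Q(x) = -2, R(x) = x + 1, and match powers of x.
Initial conditions: a_0 = 2, a_1 = 1.
Setting the coefficient of each power of x to zero and solving order by order (substituting the coefficients already found):
  x^0: 2 a_2 - 2 a_1 + a_0 = 0  ->  2 a_2 = 2 a_1 - a_0 = 0  ->  a_2 = 0
  x^1: 6 a_3 - 4 a_2 + a_1 + a_0 = 0  ->  6 a_3 = 4 a_2 - a_1 - a_0 = -3  ->  a_3 = -1/2
  x^2: 12 a_4 - 6 a_3 + a_2 + a_1 = 0  ->  12 a_4 = 6 a_3 - a_2 - a_1 = -4  ->  a_4 = -1/3
Truncated series: y(x) = 2 + x - (1/2) x^3 - (1/3) x^4 + O(x^5).

a_0 = 2; a_1 = 1; a_2 = 0; a_3 = -1/2; a_4 = -1/3


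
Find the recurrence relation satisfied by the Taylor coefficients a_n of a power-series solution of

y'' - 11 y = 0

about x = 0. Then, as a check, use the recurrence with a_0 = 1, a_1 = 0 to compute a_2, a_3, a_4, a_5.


Substitute y = sum_n a_n x^n into y'' + (const) y = 0.
y''(x) = sum_{n>=0} (n+2)(n+1) a_{n+2} x^n.
The ODE becomes sum_n [(n+2)(n+1) a_{n+2} - 11 a_n] x^n = 0.
Setting each coefficient to zero gives the recurrence:
  (n+2)(n+1) a_{n+2} - 11 a_n = 0,
  a_{n+2} = 11 / ((n+1)(n+2)) a_n.

Check with a_0 = 1, a_1 = 0 (apply the recurrence for n = 0, 1, 2, 3): a_0 = 1, a_1 = 0, a_2 = 11/2, a_3 = 0, a_4 = 121/24, a_5 = 0.

a_{n+2} = 11/((n+1)(n+2)) * a_n; check: a_0 = 1, a_1 = 0, a_2 = 11/2, a_3 = 0, a_4 = 121/24, a_5 = 0
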